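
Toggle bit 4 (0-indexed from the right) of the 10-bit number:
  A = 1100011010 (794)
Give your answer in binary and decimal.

Mask = 1 << 4 = 0000010000
Bit 4 of A is 1; XOR with the mask flips it to 0.
  1100011010
^ 0000010000
------------
  1100001010

Answer: 1100001010 (778)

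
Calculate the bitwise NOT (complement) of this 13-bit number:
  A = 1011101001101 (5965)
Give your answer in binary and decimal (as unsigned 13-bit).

Flip each bit (0->1, 1->0):
  1011101001101
  0100010110010

Answer: 0100010110010 (2226)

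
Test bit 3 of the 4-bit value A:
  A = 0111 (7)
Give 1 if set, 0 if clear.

Bit 3 is the 4th from the right.
  0111
  ^
That bit is 0.

Answer: 0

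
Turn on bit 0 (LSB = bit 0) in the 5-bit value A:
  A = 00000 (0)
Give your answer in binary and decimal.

Mask = 1 << 0 = 00001
Bit 0 of A is 0, so OR-ing with the mask flips it to 1.
  00000
| 00001
-------
  00001

Answer: 00001 (1)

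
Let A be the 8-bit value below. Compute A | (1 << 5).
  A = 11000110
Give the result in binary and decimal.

Mask = 1 << 5 = 00100000
Bit 5 of A is 0, so OR-ing with the mask flips it to 1.
  11000110
| 00100000
----------
  11100110

Answer: 11100110 (230)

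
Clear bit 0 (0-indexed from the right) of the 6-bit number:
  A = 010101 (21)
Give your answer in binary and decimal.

Mask = ~(1 << 0) = 111110
Bit 0 of A is 1, so AND-ing with the mask clears it to 0.
  010101
& 111110
--------
  010100

Answer: 010100 (20)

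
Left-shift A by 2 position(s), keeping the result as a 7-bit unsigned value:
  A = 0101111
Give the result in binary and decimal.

Shift left by 2: drop the top 2 bit(s), append 2 zero(s) on the right.
  0101111  ->  discard [01], keep [01111], append 00
= 0111100

Answer: 0111100 (60)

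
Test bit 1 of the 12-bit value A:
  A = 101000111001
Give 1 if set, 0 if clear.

Bit 1 is the 2nd from the right.
  101000111001
            ^
That bit is 0.

Answer: 0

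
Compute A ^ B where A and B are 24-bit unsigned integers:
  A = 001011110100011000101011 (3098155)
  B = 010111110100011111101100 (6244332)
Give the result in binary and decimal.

Apply ^ to each column (1 where bits differ):
  001011110100011000101011
^ 010111110100011111101100
--------------------------
  011100000000000111000111

Answer: 011100000000000111000111 (7340487)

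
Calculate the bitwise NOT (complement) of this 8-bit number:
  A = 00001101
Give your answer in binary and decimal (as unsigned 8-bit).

Flip each bit (0->1, 1->0):
  00001101
  11110010

Answer: 11110010 (242)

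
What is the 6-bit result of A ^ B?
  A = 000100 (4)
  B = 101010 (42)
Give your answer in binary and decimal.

Apply ^ to each column (1 where bits differ):
  000100
^ 101010
--------
  101110

Answer: 101110 (46)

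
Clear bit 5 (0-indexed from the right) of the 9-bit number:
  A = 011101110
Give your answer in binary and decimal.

Mask = ~(1 << 5) = 111011111
Bit 5 of A is 1, so AND-ing with the mask clears it to 0.
  011101110
& 111011111
-----------
  011001110

Answer: 011001110 (206)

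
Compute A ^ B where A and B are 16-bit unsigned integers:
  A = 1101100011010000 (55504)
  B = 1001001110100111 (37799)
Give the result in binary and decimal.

Apply ^ to each column (1 where bits differ):
  1101100011010000
^ 1001001110100111
------------------
  0100101101110111

Answer: 0100101101110111 (19319)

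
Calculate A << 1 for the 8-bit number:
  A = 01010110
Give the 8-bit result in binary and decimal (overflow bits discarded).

Shift left by 1: drop the top 1 bit(s), append 1 zero(s) on the right.
  01010110  ->  discard [0], keep [1010110], append 0
= 10101100

Answer: 10101100 (172)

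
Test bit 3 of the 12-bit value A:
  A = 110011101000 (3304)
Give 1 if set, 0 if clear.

Bit 3 is the 4th from the right.
  110011101000
          ^
That bit is 1.

Answer: 1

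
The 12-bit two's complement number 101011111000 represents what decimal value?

MSB is 1, so the value is negative. Find the magnitude:
1. Invert bits:  010100000111
2. Add 1:        010100001000  = 1288
3. Apply sign:   -1288

Answer: -1288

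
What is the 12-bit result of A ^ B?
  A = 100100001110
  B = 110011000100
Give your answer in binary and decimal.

Apply ^ to each column (1 where bits differ):
  100100001110
^ 110011000100
--------------
  010111001010

Answer: 010111001010 (1482)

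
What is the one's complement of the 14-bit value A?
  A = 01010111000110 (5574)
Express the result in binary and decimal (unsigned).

Flip each bit (0->1, 1->0):
  01010111000110
  10101000111001

Answer: 10101000111001 (10809)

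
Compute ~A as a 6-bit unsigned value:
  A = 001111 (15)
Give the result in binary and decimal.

Flip each bit (0->1, 1->0):
  001111
  110000

Answer: 110000 (48)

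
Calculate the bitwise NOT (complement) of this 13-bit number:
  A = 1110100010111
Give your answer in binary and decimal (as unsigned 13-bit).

Flip each bit (0->1, 1->0):
  1110100010111
  0001011101000

Answer: 0001011101000 (744)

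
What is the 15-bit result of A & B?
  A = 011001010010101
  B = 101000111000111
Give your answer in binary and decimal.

Apply & to each column (1 only where both bits are 1):
  011001010010101
& 101000111000111
-----------------
  001000010000101

Answer: 001000010000101 (4229)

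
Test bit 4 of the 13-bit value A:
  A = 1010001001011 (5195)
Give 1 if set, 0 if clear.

Bit 4 is the 5th from the right.
  1010001001011
          ^
That bit is 0.

Answer: 0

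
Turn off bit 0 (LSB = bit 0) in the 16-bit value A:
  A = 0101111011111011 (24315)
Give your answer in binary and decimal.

Mask = ~(1 << 0) = 1111111111111110
Bit 0 of A is 1, so AND-ing with the mask clears it to 0.
  0101111011111011
& 1111111111111110
------------------
  0101111011111010

Answer: 0101111011111010 (24314)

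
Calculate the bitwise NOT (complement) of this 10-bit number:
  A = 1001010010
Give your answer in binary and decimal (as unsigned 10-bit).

Flip each bit (0->1, 1->0):
  1001010010
  0110101101

Answer: 0110101101 (429)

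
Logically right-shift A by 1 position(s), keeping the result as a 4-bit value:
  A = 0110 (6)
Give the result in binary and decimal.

Logical shift right by 1: drop the bottom 1 bit(s), prepend 1 zero(s) on the left.
  0110  ->  keep [011], discard [0], prepend 0
= 0011

Answer: 0011 (3)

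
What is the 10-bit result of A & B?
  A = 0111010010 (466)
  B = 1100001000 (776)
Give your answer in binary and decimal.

Apply & to each column (1 only where both bits are 1):
  0111010010
& 1100001000
------------
  0100000000

Answer: 0100000000 (256)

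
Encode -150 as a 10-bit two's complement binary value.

1. Binary of +150:  0010010110
2. Invert bits:     1101101001
3. Add 1:           1101101010

Answer: 1101101010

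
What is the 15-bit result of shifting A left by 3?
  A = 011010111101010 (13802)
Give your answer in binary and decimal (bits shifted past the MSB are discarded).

Shift left by 3: drop the top 3 bit(s), append 3 zero(s) on the right.
  011010111101010  ->  discard [011], keep [010111101010], append 000
= 010111101010000

Answer: 010111101010000 (12112)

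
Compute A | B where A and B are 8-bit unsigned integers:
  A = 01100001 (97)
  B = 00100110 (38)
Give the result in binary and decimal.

Apply | to each column (1 where either bit is 1):
  01100001
| 00100110
----------
  01100111

Answer: 01100111 (103)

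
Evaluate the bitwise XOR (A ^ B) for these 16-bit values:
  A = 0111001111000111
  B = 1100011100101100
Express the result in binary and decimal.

Apply ^ to each column (1 where bits differ):
  0111001111000111
^ 1100011100101100
------------------
  1011010011101011

Answer: 1011010011101011 (46315)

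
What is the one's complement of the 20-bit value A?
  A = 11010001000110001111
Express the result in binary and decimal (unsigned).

Flip each bit (0->1, 1->0):
  11010001000110001111
  00101110111001110000

Answer: 00101110111001110000 (192112)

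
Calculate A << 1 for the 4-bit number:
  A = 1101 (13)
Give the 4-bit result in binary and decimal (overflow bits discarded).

Shift left by 1: drop the top 1 bit(s), append 1 zero(s) on the right.
  1101  ->  discard [1], keep [101], append 0
= 1010

Answer: 1010 (10)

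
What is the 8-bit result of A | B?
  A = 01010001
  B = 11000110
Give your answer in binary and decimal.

Apply | to each column (1 where either bit is 1):
  01010001
| 11000110
----------
  11010111

Answer: 11010111 (215)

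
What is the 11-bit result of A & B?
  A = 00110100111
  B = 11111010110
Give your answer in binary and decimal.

Apply & to each column (1 only where both bits are 1):
  00110100111
& 11111010110
-------------
  00110000110

Answer: 00110000110 (390)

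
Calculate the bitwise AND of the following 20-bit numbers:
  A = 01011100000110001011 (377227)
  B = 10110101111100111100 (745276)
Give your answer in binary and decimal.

Apply & to each column (1 only where both bits are 1):
  01011100000110001011
& 10110101111100111100
----------------------
  00010100000100001000

Answer: 00010100000100001000 (82184)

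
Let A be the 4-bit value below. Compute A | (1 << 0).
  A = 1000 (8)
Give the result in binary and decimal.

Mask = 1 << 0 = 0001
Bit 0 of A is 0, so OR-ing with the mask flips it to 1.
  1000
| 0001
------
  1001

Answer: 1001 (9)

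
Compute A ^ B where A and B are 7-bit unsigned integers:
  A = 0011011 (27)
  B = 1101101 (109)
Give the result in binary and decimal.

Apply ^ to each column (1 where bits differ):
  0011011
^ 1101101
---------
  1110110

Answer: 1110110 (118)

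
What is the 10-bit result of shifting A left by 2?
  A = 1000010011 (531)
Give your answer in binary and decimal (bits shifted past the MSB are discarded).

Shift left by 2: drop the top 2 bit(s), append 2 zero(s) on the right.
  1000010011  ->  discard [10], keep [00010011], append 00
= 0001001100

Answer: 0001001100 (76)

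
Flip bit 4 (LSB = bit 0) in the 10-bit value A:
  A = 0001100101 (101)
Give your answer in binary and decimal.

Mask = 1 << 4 = 0000010000
Bit 4 of A is 0; XOR with the mask flips it to 1.
  0001100101
^ 0000010000
------------
  0001110101

Answer: 0001110101 (117)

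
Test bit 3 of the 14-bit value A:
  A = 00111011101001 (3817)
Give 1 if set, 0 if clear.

Bit 3 is the 4th from the right.
  00111011101001
            ^
That bit is 1.

Answer: 1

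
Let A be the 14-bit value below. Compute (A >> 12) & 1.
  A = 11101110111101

Bit 12 is the 13th from the right.
  11101110111101
   ^
That bit is 1.

Answer: 1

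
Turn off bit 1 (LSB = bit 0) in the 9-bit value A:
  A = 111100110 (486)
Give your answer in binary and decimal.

Mask = ~(1 << 1) = 111111101
Bit 1 of A is 1, so AND-ing with the mask clears it to 0.
  111100110
& 111111101
-----------
  111100100

Answer: 111100100 (484)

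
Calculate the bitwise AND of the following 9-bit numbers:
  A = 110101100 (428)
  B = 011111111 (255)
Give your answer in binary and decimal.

Apply & to each column (1 only where both bits are 1):
  110101100
& 011111111
-----------
  010101100

Answer: 010101100 (172)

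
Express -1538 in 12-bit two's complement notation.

1. Binary of +1538:  011000000010
2. Invert bits:     100111111101
3. Add 1:           100111111110

Answer: 100111111110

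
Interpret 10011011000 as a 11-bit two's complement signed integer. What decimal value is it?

MSB is 1, so the value is negative. Find the magnitude:
1. Invert bits:  01100100111
2. Add 1:        01100101000  = 808
3. Apply sign:   -808

Answer: -808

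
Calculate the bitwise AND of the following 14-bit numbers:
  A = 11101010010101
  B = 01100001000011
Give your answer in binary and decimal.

Apply & to each column (1 only where both bits are 1):
  11101010010101
& 01100001000011
----------------
  01100000000001

Answer: 01100000000001 (6145)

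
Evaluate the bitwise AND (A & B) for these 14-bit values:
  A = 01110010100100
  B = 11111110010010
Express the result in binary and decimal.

Apply & to each column (1 only where both bits are 1):
  01110010100100
& 11111110010010
----------------
  01110010000000

Answer: 01110010000000 (7296)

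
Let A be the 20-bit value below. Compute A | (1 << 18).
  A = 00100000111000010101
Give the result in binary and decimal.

Mask = 1 << 18 = 01000000000000000000
Bit 18 of A is 0, so OR-ing with the mask flips it to 1.
  00100000111000010101
| 01000000000000000000
----------------------
  01100000111000010101

Answer: 01100000111000010101 (396821)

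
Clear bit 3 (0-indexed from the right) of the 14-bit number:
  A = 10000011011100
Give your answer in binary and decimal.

Mask = ~(1 << 3) = 11111111110111
Bit 3 of A is 1, so AND-ing with the mask clears it to 0.
  10000011011100
& 11111111110111
----------------
  10000011010100

Answer: 10000011010100 (8404)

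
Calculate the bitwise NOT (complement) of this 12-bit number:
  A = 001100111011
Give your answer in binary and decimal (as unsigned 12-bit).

Flip each bit (0->1, 1->0):
  001100111011
  110011000100

Answer: 110011000100 (3268)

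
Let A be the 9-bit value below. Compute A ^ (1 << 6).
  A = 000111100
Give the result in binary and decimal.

Mask = 1 << 6 = 001000000
Bit 6 of A is 0; XOR with the mask flips it to 1.
  000111100
^ 001000000
-----------
  001111100

Answer: 001111100 (124)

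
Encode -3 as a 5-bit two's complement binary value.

1. Binary of +3:  00011
2. Invert bits:     11100
3. Add 1:           11101

Answer: 11101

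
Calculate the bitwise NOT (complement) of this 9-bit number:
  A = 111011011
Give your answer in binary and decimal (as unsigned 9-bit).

Flip each bit (0->1, 1->0):
  111011011
  000100100

Answer: 000100100 (36)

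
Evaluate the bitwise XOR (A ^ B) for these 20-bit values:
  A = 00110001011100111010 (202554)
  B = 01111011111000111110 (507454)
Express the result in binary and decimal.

Apply ^ to each column (1 where bits differ):
  00110001011100111010
^ 01111011111000111110
----------------------
  01001010100100000100

Answer: 01001010100100000100 (305412)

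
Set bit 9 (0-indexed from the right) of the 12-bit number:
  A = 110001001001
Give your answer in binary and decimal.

Mask = 1 << 9 = 001000000000
Bit 9 of A is 0, so OR-ing with the mask flips it to 1.
  110001001001
| 001000000000
--------------
  111001001001

Answer: 111001001001 (3657)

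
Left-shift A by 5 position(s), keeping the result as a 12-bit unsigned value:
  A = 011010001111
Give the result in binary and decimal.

Shift left by 5: drop the top 5 bit(s), append 5 zero(s) on the right.
  011010001111  ->  discard [01101], keep [0001111], append 00000
= 000111100000

Answer: 000111100000 (480)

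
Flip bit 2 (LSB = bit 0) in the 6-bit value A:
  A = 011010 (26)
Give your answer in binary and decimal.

Mask = 1 << 2 = 000100
Bit 2 of A is 0; XOR with the mask flips it to 1.
  011010
^ 000100
--------
  011110

Answer: 011110 (30)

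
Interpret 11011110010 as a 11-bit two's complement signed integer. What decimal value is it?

MSB is 1, so the value is negative. Find the magnitude:
1. Invert bits:  00100001101
2. Add 1:        00100001110  = 270
3. Apply sign:   -270

Answer: -270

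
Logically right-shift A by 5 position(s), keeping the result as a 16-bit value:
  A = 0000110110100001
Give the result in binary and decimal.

Logical shift right by 5: drop the bottom 5 bit(s), prepend 5 zero(s) on the left.
  0000110110100001  ->  keep [00001101101], discard [00001], prepend 00000
= 0000000001101101

Answer: 0000000001101101 (109)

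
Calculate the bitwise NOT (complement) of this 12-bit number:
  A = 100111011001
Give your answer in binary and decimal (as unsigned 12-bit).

Flip each bit (0->1, 1->0):
  100111011001
  011000100110

Answer: 011000100110 (1574)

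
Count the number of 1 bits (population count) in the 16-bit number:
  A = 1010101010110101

1010101010110101
1-bits at positions (from bit 0 = LSB): 0, 2, 4, 5, 7, 9, 11, 13, 15
Count = 9

Answer: 9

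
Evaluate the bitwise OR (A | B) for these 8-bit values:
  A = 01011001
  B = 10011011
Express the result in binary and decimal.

Apply | to each column (1 where either bit is 1):
  01011001
| 10011011
----------
  11011011

Answer: 11011011 (219)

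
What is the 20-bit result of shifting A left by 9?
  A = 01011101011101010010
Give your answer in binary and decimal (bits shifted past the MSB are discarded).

Shift left by 9: drop the top 9 bit(s), append 9 zero(s) on the right.
  01011101011101010010  ->  discard [010111010], keep [11101010010], append 000000000
= 11101010010000000000

Answer: 11101010010000000000 (959488)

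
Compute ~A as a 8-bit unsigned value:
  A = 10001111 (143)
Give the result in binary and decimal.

Flip each bit (0->1, 1->0):
  10001111
  01110000

Answer: 01110000 (112)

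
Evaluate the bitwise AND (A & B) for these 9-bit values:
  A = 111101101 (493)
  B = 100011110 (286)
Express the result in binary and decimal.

Apply & to each column (1 only where both bits are 1):
  111101101
& 100011110
-----------
  100001100

Answer: 100001100 (268)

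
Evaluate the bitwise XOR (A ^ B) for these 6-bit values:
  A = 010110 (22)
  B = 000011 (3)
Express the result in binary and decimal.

Apply ^ to each column (1 where bits differ):
  010110
^ 000011
--------
  010101

Answer: 010101 (21)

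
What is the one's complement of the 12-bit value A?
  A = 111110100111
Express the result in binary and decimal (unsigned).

Flip each bit (0->1, 1->0):
  111110100111
  000001011000

Answer: 000001011000 (88)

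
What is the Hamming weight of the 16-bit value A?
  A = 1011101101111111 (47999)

1011101101111111
1-bits at positions (from bit 0 = LSB): 0, 1, 2, 3, 4, 5, 6, 8, 9, 11, 12, 13, 15
Count = 13

Answer: 13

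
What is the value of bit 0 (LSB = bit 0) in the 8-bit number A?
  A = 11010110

Bit 0 is the 1st from the right.
  11010110
         ^
That bit is 0.

Answer: 0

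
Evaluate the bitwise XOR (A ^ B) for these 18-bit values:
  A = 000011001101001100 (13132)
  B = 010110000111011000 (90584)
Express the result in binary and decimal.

Apply ^ to each column (1 where bits differ):
  000011001101001100
^ 010110000111011000
--------------------
  010101001010010100

Answer: 010101001010010100 (86676)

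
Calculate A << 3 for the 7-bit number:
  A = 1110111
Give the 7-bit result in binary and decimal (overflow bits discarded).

Shift left by 3: drop the top 3 bit(s), append 3 zero(s) on the right.
  1110111  ->  discard [111], keep [0111], append 000
= 0111000

Answer: 0111000 (56)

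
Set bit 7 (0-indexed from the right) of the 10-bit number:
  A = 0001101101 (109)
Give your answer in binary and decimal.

Mask = 1 << 7 = 0010000000
Bit 7 of A is 0, so OR-ing with the mask flips it to 1.
  0001101101
| 0010000000
------------
  0011101101

Answer: 0011101101 (237)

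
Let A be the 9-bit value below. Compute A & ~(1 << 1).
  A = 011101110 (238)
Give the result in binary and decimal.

Mask = ~(1 << 1) = 111111101
Bit 1 of A is 1, so AND-ing with the mask clears it to 0.
  011101110
& 111111101
-----------
  011101100

Answer: 011101100 (236)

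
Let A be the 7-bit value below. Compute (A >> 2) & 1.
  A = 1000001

Bit 2 is the 3rd from the right.
  1000001
      ^
That bit is 0.

Answer: 0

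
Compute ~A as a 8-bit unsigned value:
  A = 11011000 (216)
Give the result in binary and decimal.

Flip each bit (0->1, 1->0):
  11011000
  00100111

Answer: 00100111 (39)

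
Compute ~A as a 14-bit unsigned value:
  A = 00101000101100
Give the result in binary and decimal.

Flip each bit (0->1, 1->0):
  00101000101100
  11010111010011

Answer: 11010111010011 (13779)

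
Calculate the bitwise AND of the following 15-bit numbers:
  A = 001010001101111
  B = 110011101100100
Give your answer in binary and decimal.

Apply & to each column (1 only where both bits are 1):
  001010001101111
& 110011101100100
-----------------
  000010001100100

Answer: 000010001100100 (1124)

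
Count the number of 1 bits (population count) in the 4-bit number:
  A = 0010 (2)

0010
1-bits at positions (from bit 0 = LSB): 1
Count = 1

Answer: 1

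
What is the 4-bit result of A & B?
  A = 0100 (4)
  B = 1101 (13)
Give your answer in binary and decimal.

Apply & to each column (1 only where both bits are 1):
  0100
& 1101
------
  0100

Answer: 0100 (4)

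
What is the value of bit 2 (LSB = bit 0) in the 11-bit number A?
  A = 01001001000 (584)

Bit 2 is the 3rd from the right.
  01001001000
          ^
That bit is 0.

Answer: 0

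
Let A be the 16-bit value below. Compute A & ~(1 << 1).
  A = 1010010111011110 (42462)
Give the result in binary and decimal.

Mask = ~(1 << 1) = 1111111111111101
Bit 1 of A is 1, so AND-ing with the mask clears it to 0.
  1010010111011110
& 1111111111111101
------------------
  1010010111011100

Answer: 1010010111011100 (42460)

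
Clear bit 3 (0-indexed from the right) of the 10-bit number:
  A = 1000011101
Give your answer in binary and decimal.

Mask = ~(1 << 3) = 1111110111
Bit 3 of A is 1, so AND-ing with the mask clears it to 0.
  1000011101
& 1111110111
------------
  1000010101

Answer: 1000010101 (533)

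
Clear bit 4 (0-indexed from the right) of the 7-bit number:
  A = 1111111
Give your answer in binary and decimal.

Mask = ~(1 << 4) = 1101111
Bit 4 of A is 1, so AND-ing with the mask clears it to 0.
  1111111
& 1101111
---------
  1101111

Answer: 1101111 (111)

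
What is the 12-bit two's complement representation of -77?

1. Binary of +77:  000001001101
2. Invert bits:     111110110010
3. Add 1:           111110110011

Answer: 111110110011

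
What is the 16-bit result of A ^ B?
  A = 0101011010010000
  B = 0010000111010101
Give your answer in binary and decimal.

Apply ^ to each column (1 where bits differ):
  0101011010010000
^ 0010000111010101
------------------
  0111011101000101

Answer: 0111011101000101 (30533)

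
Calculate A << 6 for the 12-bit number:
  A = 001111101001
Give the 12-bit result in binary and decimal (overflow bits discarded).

Shift left by 6: drop the top 6 bit(s), append 6 zero(s) on the right.
  001111101001  ->  discard [001111], keep [101001], append 000000
= 101001000000

Answer: 101001000000 (2624)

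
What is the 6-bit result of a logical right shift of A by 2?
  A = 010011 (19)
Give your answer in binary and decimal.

Logical shift right by 2: drop the bottom 2 bit(s), prepend 2 zero(s) on the left.
  010011  ->  keep [0100], discard [11], prepend 00
= 000100

Answer: 000100 (4)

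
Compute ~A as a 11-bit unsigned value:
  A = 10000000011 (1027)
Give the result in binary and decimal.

Flip each bit (0->1, 1->0):
  10000000011
  01111111100

Answer: 01111111100 (1020)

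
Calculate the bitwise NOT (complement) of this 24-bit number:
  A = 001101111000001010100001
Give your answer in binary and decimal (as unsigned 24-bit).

Flip each bit (0->1, 1->0):
  001101111000001010100001
  110010000111110101011110

Answer: 110010000111110101011110 (13139294)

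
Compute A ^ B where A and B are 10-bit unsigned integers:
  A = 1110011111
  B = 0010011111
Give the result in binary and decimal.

Apply ^ to each column (1 where bits differ):
  1110011111
^ 0010011111
------------
  1100000000

Answer: 1100000000 (768)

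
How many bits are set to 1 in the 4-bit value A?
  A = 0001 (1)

0001
1-bits at positions (from bit 0 = LSB): 0
Count = 1

Answer: 1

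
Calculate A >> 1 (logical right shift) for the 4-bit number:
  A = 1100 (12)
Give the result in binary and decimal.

Logical shift right by 1: drop the bottom 1 bit(s), prepend 1 zero(s) on the left.
  1100  ->  keep [110], discard [0], prepend 0
= 0110

Answer: 0110 (6)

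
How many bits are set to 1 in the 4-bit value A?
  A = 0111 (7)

0111
1-bits at positions (from bit 0 = LSB): 0, 1, 2
Count = 3

Answer: 3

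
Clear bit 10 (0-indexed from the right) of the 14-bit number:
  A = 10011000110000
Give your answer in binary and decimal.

Mask = ~(1 << 10) = 11101111111111
Bit 10 of A is 1, so AND-ing with the mask clears it to 0.
  10011000110000
& 11101111111111
----------------
  10001000110000

Answer: 10001000110000 (8752)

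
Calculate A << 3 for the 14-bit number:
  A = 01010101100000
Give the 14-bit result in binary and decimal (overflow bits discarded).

Shift left by 3: drop the top 3 bit(s), append 3 zero(s) on the right.
  01010101100000  ->  discard [010], keep [10101100000], append 000
= 10101100000000

Answer: 10101100000000 (11008)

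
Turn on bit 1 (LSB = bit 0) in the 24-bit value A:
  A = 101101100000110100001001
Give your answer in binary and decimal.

Mask = 1 << 1 = 000000000000000000000010
Bit 1 of A is 0, so OR-ing with the mask flips it to 1.
  101101100000110100001001
| 000000000000000000000010
--------------------------
  101101100000110100001011

Answer: 101101100000110100001011 (11930891)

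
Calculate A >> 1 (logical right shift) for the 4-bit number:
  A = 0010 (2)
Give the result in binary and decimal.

Logical shift right by 1: drop the bottom 1 bit(s), prepend 1 zero(s) on the left.
  0010  ->  keep [001], discard [0], prepend 0
= 0001

Answer: 0001 (1)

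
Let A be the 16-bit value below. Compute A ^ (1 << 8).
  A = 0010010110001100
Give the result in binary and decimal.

Mask = 1 << 8 = 0000000100000000
Bit 8 of A is 1; XOR with the mask flips it to 0.
  0010010110001100
^ 0000000100000000
------------------
  0010010010001100

Answer: 0010010010001100 (9356)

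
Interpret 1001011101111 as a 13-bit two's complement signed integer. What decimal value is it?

MSB is 1, so the value is negative. Find the magnitude:
1. Invert bits:  0110100010000
2. Add 1:        0110100010001  = 3345
3. Apply sign:   -3345

Answer: -3345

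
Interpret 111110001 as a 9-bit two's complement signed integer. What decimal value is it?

MSB is 1, so the value is negative. Find the magnitude:
1. Invert bits:  000001110
2. Add 1:        000001111  = 15
3. Apply sign:   -15

Answer: -15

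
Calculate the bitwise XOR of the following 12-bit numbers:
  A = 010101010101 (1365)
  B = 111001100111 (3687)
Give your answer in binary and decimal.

Apply ^ to each column (1 where bits differ):
  010101010101
^ 111001100111
--------------
  101100110010

Answer: 101100110010 (2866)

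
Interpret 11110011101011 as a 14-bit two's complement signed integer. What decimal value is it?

MSB is 1, so the value is negative. Find the magnitude:
1. Invert bits:  00001100010100
2. Add 1:        00001100010101  = 789
3. Apply sign:   -789

Answer: -789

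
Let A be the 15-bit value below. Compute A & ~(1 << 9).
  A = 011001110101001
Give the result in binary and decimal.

Mask = ~(1 << 9) = 111110111111111
Bit 9 of A is 1, so AND-ing with the mask clears it to 0.
  011001110101001
& 111110111111111
-----------------
  011000110101001

Answer: 011000110101001 (12713)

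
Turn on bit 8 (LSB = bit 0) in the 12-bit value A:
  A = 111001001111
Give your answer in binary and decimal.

Mask = 1 << 8 = 000100000000
Bit 8 of A is 0, so OR-ing with the mask flips it to 1.
  111001001111
| 000100000000
--------------
  111101001111

Answer: 111101001111 (3919)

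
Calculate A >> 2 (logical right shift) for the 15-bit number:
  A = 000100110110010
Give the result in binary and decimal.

Logical shift right by 2: drop the bottom 2 bit(s), prepend 2 zero(s) on the left.
  000100110110010  ->  keep [0001001101100], discard [10], prepend 00
= 000001001101100

Answer: 000001001101100 (620)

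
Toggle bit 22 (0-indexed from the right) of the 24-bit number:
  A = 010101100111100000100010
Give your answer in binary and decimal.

Mask = 1 << 22 = 010000000000000000000000
Bit 22 of A is 1; XOR with the mask flips it to 0.
  010101100111100000100010
^ 010000000000000000000000
--------------------------
  000101100111100000100010

Answer: 000101100111100000100010 (1472546)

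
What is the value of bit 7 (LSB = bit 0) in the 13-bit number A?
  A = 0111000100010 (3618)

Bit 7 is the 8th from the right.
  0111000100010
       ^
That bit is 0.

Answer: 0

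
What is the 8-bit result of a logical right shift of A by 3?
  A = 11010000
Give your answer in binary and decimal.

Logical shift right by 3: drop the bottom 3 bit(s), prepend 3 zero(s) on the left.
  11010000  ->  keep [11010], discard [000], prepend 000
= 00011010

Answer: 00011010 (26)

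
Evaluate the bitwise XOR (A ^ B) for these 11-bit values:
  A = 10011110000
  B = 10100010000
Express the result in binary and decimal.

Apply ^ to each column (1 where bits differ):
  10011110000
^ 10100010000
-------------
  00111100000

Answer: 00111100000 (480)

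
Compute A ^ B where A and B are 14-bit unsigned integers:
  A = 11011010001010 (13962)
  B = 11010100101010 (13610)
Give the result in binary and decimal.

Apply ^ to each column (1 where bits differ):
  11011010001010
^ 11010100101010
----------------
  00001110100000

Answer: 00001110100000 (928)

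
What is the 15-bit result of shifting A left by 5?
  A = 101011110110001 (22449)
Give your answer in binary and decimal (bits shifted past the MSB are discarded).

Shift left by 5: drop the top 5 bit(s), append 5 zero(s) on the right.
  101011110110001  ->  discard [10101], keep [1110110001], append 00000
= 111011000100000

Answer: 111011000100000 (30240)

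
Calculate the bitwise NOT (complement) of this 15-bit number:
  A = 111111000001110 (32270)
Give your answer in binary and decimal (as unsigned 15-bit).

Flip each bit (0->1, 1->0):
  111111000001110
  000000111110001

Answer: 000000111110001 (497)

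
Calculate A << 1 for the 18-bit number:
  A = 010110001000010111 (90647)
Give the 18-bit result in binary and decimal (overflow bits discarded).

Shift left by 1: drop the top 1 bit(s), append 1 zero(s) on the right.
  010110001000010111  ->  discard [0], keep [10110001000010111], append 0
= 101100010000101110

Answer: 101100010000101110 (181294)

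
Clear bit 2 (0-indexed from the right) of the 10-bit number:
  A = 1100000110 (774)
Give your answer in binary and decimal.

Mask = ~(1 << 2) = 1111111011
Bit 2 of A is 1, so AND-ing with the mask clears it to 0.
  1100000110
& 1111111011
------------
  1100000010

Answer: 1100000010 (770)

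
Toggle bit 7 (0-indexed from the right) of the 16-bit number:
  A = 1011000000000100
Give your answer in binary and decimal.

Mask = 1 << 7 = 0000000010000000
Bit 7 of A is 0; XOR with the mask flips it to 1.
  1011000000000100
^ 0000000010000000
------------------
  1011000010000100

Answer: 1011000010000100 (45188)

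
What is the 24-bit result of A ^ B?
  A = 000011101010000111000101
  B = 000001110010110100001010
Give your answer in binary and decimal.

Apply ^ to each column (1 where bits differ):
  000011101010000111000101
^ 000001110010110100001010
--------------------------
  000010011000110011001111

Answer: 000010011000110011001111 (625871)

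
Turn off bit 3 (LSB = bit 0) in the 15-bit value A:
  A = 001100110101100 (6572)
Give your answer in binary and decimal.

Mask = ~(1 << 3) = 111111111110111
Bit 3 of A is 1, so AND-ing with the mask clears it to 0.
  001100110101100
& 111111111110111
-----------------
  001100110100100

Answer: 001100110100100 (6564)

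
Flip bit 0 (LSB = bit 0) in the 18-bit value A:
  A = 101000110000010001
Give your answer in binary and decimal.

Mask = 1 << 0 = 000000000000000001
Bit 0 of A is 1; XOR with the mask flips it to 0.
  101000110000010001
^ 000000000000000001
--------------------
  101000110000010000

Answer: 101000110000010000 (166928)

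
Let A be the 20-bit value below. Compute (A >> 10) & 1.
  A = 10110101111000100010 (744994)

Bit 10 is the 11th from the right.
  10110101111000100010
           ^
That bit is 1.

Answer: 1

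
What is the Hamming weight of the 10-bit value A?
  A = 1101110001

1101110001
1-bits at positions (from bit 0 = LSB): 0, 4, 5, 6, 8, 9
Count = 6

Answer: 6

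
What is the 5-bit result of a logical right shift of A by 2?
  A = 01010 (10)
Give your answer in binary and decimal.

Logical shift right by 2: drop the bottom 2 bit(s), prepend 2 zero(s) on the left.
  01010  ->  keep [010], discard [10], prepend 00
= 00010

Answer: 00010 (2)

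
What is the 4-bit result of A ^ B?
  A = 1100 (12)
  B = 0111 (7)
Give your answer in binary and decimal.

Apply ^ to each column (1 where bits differ):
  1100
^ 0111
------
  1011

Answer: 1011 (11)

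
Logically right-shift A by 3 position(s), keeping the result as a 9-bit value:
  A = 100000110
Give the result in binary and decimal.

Logical shift right by 3: drop the bottom 3 bit(s), prepend 3 zero(s) on the left.
  100000110  ->  keep [100000], discard [110], prepend 000
= 000100000

Answer: 000100000 (32)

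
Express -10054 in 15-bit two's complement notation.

1. Binary of +10054:  010011101000110
2. Invert bits:     101100010111001
3. Add 1:           101100010111010

Answer: 101100010111010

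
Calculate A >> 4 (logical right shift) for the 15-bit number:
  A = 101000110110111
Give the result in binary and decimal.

Logical shift right by 4: drop the bottom 4 bit(s), prepend 4 zero(s) on the left.
  101000110110111  ->  keep [10100011011], discard [0111], prepend 0000
= 000010100011011

Answer: 000010100011011 (1307)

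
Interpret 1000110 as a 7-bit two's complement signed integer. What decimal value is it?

MSB is 1, so the value is negative. Find the magnitude:
1. Invert bits:  0111001
2. Add 1:        0111010  = 58
3. Apply sign:   -58

Answer: -58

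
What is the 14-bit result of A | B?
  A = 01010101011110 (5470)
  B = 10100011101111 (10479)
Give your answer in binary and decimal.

Apply | to each column (1 where either bit is 1):
  01010101011110
| 10100011101111
----------------
  11110111111111

Answer: 11110111111111 (15871)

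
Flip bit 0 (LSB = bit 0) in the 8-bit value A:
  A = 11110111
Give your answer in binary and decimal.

Mask = 1 << 0 = 00000001
Bit 0 of A is 1; XOR with the mask flips it to 0.
  11110111
^ 00000001
----------
  11110110

Answer: 11110110 (246)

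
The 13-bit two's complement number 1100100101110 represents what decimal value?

MSB is 1, so the value is negative. Find the magnitude:
1. Invert bits:  0011011010001
2. Add 1:        0011011010010  = 1746
3. Apply sign:   -1746

Answer: -1746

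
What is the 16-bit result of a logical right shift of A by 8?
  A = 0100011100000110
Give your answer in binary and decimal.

Logical shift right by 8: drop the bottom 8 bit(s), prepend 8 zero(s) on the left.
  0100011100000110  ->  keep [01000111], discard [00000110], prepend 00000000
= 0000000001000111

Answer: 0000000001000111 (71)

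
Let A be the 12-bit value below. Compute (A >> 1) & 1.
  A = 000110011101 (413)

Bit 1 is the 2nd from the right.
  000110011101
            ^
That bit is 0.

Answer: 0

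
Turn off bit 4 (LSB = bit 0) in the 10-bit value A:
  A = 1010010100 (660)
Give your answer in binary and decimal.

Mask = ~(1 << 4) = 1111101111
Bit 4 of A is 1, so AND-ing with the mask clears it to 0.
  1010010100
& 1111101111
------------
  1010000100

Answer: 1010000100 (644)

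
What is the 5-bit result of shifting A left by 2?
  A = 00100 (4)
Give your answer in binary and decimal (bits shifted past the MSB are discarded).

Shift left by 2: drop the top 2 bit(s), append 2 zero(s) on the right.
  00100  ->  discard [00], keep [100], append 00
= 10000

Answer: 10000 (16)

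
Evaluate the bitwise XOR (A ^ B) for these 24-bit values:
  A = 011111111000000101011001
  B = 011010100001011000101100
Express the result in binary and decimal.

Apply ^ to each column (1 where bits differ):
  011111111000000101011001
^ 011010100001011000101100
--------------------------
  000101011001011101110101

Answer: 000101011001011101110101 (1415029)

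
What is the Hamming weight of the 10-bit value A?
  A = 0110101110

0110101110
1-bits at positions (from bit 0 = LSB): 1, 2, 3, 5, 7, 8
Count = 6

Answer: 6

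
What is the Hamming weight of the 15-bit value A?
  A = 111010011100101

111010011100101
1-bits at positions (from bit 0 = LSB): 0, 2, 5, 6, 7, 10, 12, 13, 14
Count = 9

Answer: 9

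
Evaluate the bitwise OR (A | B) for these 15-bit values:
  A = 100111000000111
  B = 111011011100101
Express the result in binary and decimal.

Apply | to each column (1 where either bit is 1):
  100111000000111
| 111011011100101
-----------------
  111111011100111

Answer: 111111011100111 (32487)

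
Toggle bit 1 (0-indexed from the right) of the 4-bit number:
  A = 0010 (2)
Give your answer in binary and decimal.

Mask = 1 << 1 = 0010
Bit 1 of A is 1; XOR with the mask flips it to 0.
  0010
^ 0010
------
  0000

Answer: 0000 (0)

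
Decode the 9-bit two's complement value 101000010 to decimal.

MSB is 1, so the value is negative. Find the magnitude:
1. Invert bits:  010111101
2. Add 1:        010111110  = 190
3. Apply sign:   -190

Answer: -190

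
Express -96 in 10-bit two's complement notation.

1. Binary of +96:  0001100000
2. Invert bits:     1110011111
3. Add 1:           1110100000

Answer: 1110100000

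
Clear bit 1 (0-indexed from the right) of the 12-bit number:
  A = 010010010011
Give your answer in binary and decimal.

Mask = ~(1 << 1) = 111111111101
Bit 1 of A is 1, so AND-ing with the mask clears it to 0.
  010010010011
& 111111111101
--------------
  010010010001

Answer: 010010010001 (1169)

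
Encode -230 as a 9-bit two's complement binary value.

1. Binary of +230:  011100110
2. Invert bits:     100011001
3. Add 1:           100011010

Answer: 100011010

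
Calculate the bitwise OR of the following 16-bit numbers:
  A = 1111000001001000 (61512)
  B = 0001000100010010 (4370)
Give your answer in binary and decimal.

Apply | to each column (1 where either bit is 1):
  1111000001001000
| 0001000100010010
------------------
  1111000101011010

Answer: 1111000101011010 (61786)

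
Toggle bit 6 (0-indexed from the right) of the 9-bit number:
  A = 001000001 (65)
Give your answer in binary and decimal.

Mask = 1 << 6 = 001000000
Bit 6 of A is 1; XOR with the mask flips it to 0.
  001000001
^ 001000000
-----------
  000000001

Answer: 000000001 (1)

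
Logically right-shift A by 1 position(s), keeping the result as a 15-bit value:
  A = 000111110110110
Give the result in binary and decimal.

Logical shift right by 1: drop the bottom 1 bit(s), prepend 1 zero(s) on the left.
  000111110110110  ->  keep [00011111011011], discard [0], prepend 0
= 000011111011011

Answer: 000011111011011 (2011)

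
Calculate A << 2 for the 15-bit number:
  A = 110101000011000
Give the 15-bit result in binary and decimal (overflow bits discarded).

Shift left by 2: drop the top 2 bit(s), append 2 zero(s) on the right.
  110101000011000  ->  discard [11], keep [0101000011000], append 00
= 010100001100000

Answer: 010100001100000 (10336)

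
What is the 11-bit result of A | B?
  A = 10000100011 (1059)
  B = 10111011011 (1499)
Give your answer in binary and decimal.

Apply | to each column (1 where either bit is 1):
  10000100011
| 10111011011
-------------
  10111111011

Answer: 10111111011 (1531)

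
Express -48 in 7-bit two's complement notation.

1. Binary of +48:  0110000
2. Invert bits:     1001111
3. Add 1:           1010000

Answer: 1010000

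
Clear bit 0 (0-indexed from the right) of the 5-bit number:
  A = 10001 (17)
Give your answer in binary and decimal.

Mask = ~(1 << 0) = 11110
Bit 0 of A is 1, so AND-ing with the mask clears it to 0.
  10001
& 11110
-------
  10000

Answer: 10000 (16)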